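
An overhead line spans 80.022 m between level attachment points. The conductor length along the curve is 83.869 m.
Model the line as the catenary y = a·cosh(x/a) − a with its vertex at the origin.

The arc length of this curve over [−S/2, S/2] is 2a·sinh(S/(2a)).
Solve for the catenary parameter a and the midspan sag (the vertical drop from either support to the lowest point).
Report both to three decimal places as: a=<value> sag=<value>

seed: a₀ = √(S³/(24(L−S))) = √(80.022³/(24·3.847)) = 74.498476
iter 1: u=0.537071  f(a)=+5.587e-02  f'(a)=-1.063e-01  a ← 74.498476 − (+5.587e-02/-1.063e-01) = 75.024081
iter 2: u=0.533309  f(a)=+5.967e-04  f'(a)=-1.040e-01  a ← 75.024081 − (+5.967e-04/-1.040e-01) = 75.029818
iter 3: u=0.533268  f(a)=+6.972e-08  f'(a)=-1.040e-01  a ← 75.029818 − (+6.972e-08/-1.040e-01) = 75.029819
iter 4: u=0.533268  f(a)=+1.421e-14  f'(a)=-1.040e-01  a ← 75.029819 − (+1.421e-14/-1.040e-01) = 75.029819
converged: |Δa| < 1e-12 after 4 iterations
sag = a·(cosh(S/(2a)) − 1) = 75.029819·(cosh(0.533268) − 1) = 10.923517
T_max/T_min = cosh(S/(2a)) = 1.145589

a=75.030 sag=10.924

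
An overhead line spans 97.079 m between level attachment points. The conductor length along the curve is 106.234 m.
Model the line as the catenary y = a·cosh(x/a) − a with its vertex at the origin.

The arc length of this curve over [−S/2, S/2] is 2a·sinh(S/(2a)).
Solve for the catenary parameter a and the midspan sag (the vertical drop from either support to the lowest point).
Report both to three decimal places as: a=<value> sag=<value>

a=65.422 sag=18.848

seed: a₀ = √(S³/(24(L−S))) = √(97.079³/(24·9.155)) = 64.528734
iter 1: u=0.752215  f(a)=+2.625e-01  f'(a)=-3.001e-01  a ← 64.528734 − (+2.625e-01/-3.001e-01) = 65.403429
iter 2: u=0.742155  f(a)=+5.433e-03  f'(a)=-2.878e-01  a ← 65.403429 − (+5.433e-03/-2.878e-01) = 65.422306
iter 3: u=0.741941  f(a)=+2.436e-06  f'(a)=-2.876e-01  a ← 65.422306 − (+2.436e-06/-2.876e-01) = 65.422315
iter 4: u=0.741941  f(a)=+5.116e-13  f'(a)=-2.876e-01  a ← 65.422315 − (+5.116e-13/-2.876e-01) = 65.422315
converged: |Δa| < 1e-12 after 4 iterations
sag = a·(cosh(S/(2a)) − 1) = 65.422315·(cosh(0.741941) − 1) = 18.848054
T_max/T_min = cosh(S/(2a)) = 1.288098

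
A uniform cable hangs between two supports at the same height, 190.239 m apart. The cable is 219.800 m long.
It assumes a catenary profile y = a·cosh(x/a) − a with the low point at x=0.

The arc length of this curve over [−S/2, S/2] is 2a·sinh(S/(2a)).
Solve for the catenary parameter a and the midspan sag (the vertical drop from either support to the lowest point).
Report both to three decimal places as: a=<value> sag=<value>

a=100.729 sag=48.349

seed: a₀ = √(S³/(24(L−S))) = √(190.239³/(24·29.561)) = 98.510869
iter 1: u=0.965574  f(a)=+1.409e+00  f'(a)=-6.580e-01  a ← 98.510869 − (+1.409e+00/-6.580e-01) = 100.652218
iter 2: u=0.945031  f(a)=+4.725e-02  f'(a)=-6.145e-01  a ← 100.652218 − (+4.725e-02/-6.145e-01) = 100.729109
iter 3: u=0.944310  f(a)=+5.723e-05  f'(a)=-6.131e-01  a ← 100.729109 − (+5.723e-05/-6.131e-01) = 100.729202
iter 4: u=0.944309  f(a)=+8.419e-11  f'(a)=-6.131e-01  a ← 100.729202 − (+8.419e-11/-6.131e-01) = 100.729202
iter 5: u=0.944309  f(a)=+0.000e+00  f'(a)=-6.131e-01  a ← 100.729202 − (+0.000e+00/-6.131e-01) = 100.729202
converged: |Δa| < 1e-12 after 5 iterations
sag = a·(cosh(S/(2a)) − 1) = 100.729202·(cosh(0.944309) − 1) = 48.349241
T_max/T_min = cosh(S/(2a)) = 1.479992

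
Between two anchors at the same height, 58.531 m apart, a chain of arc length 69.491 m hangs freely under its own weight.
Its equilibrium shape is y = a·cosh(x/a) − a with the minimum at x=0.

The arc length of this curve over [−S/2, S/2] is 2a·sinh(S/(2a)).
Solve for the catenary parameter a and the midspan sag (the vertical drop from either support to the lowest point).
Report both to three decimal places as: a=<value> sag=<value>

a=28.354 sag=16.492

seed: a₀ = √(S³/(24(L−S))) = √(58.531³/(24·10.960)) = 27.610102
iter 1: u=1.059956  f(a)=+6.324e-01  f'(a)=-8.868e-01  a ← 27.610102 − (+6.324e-01/-8.868e-01) = 28.323270
iter 2: u=1.033267  f(a)=+2.533e-02  f'(a)=-8.170e-01  a ← 28.323270 − (+2.533e-02/-8.170e-01) = 28.354275
iter 3: u=1.032137  f(a)=+4.440e-05  f'(a)=-8.141e-01  a ← 28.354275 − (+4.440e-05/-8.141e-01) = 28.354330
iter 4: u=1.032135  f(a)=+1.369e-10  f'(a)=-8.141e-01  a ← 28.354330 − (+1.369e-10/-8.141e-01) = 28.354330
iter 5: u=1.032135  f(a)=+0.000e+00  f'(a)=-8.141e-01  a ← 28.354330 − (+0.000e+00/-8.141e-01) = 28.354330
converged: |Δa| < 1e-12 after 5 iterations
sag = a·(cosh(S/(2a)) − 1) = 28.354330·(cosh(1.032135) − 1) = 16.492273
T_max/T_min = cosh(S/(2a)) = 1.581649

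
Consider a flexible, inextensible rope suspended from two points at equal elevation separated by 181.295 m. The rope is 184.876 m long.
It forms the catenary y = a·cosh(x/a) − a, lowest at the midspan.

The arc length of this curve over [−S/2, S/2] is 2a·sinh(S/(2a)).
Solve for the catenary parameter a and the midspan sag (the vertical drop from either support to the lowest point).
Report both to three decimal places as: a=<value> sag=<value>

seed: a₀ = √(S³/(24(L−S))) = √(181.295³/(24·3.581)) = 263.312186
iter 1: u=0.344259  f(a)=+2.128e-02  f'(a)=-2.752e-02  a ← 263.312186 − (+2.128e-02/-2.752e-02) = 264.085344
iter 2: u=0.343251  f(a)=+9.409e-05  f'(a)=-2.728e-02  a ← 264.085344 − (+9.409e-05/-2.728e-02) = 264.088793
iter 3: u=0.343246  f(a)=+1.858e-09  f'(a)=-2.728e-02  a ← 264.088793 − (+1.858e-09/-2.728e-02) = 264.088793
iter 4: u=0.343246  f(a)=-2.842e-14  f'(a)=-2.728e-02  a ← 264.088793 − (-2.842e-14/-2.728e-02) = 264.088793
converged: |Δa| < 1e-12 after 4 iterations
sag = a·(cosh(S/(2a)) − 1) = 264.088793·(cosh(0.343246) − 1) = 15.710554
T_max/T_min = cosh(S/(2a)) = 1.059490

a=264.089 sag=15.711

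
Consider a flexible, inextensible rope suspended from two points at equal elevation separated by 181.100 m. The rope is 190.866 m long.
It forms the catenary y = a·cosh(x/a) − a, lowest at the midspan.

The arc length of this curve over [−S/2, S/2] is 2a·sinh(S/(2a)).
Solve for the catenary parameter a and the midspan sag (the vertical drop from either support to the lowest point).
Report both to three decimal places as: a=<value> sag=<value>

a=160.461 sag=26.234

seed: a₀ = √(S³/(24(L−S))) = √(181.100³/(24·9.766)) = 159.189235
iter 1: u=0.568820  f(a)=+1.592e-01  f'(a)=-1.267e-01  a ← 159.189235 − (+1.592e-01/-1.267e-01) = 160.445738
iter 2: u=0.564365  f(a)=+1.905e-03  f'(a)=-1.237e-01  a ← 160.445738 − (+1.905e-03/-1.237e-01) = 160.461136
iter 3: u=0.564311  f(a)=+2.799e-07  f'(a)=-1.237e-01  a ← 160.461136 − (+2.799e-07/-1.237e-01) = 160.461138
iter 4: u=0.564311  f(a)=+0.000e+00  f'(a)=-1.237e-01  a ← 160.461138 − (+0.000e+00/-1.237e-01) = 160.461138
converged: |Δa| < 1e-12 after 4 iterations
sag = a·(cosh(S/(2a)) − 1) = 160.461138·(cosh(0.564311) − 1) = 26.234428
T_max/T_min = cosh(S/(2a)) = 1.163494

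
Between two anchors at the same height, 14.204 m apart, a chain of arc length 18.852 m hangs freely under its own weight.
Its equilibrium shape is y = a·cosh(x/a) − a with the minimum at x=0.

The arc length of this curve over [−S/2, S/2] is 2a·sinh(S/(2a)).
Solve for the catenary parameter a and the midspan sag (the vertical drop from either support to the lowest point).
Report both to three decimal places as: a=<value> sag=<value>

seed: a₀ = √(S³/(24(L−S))) = √(14.204³/(24·4.648)) = 5.068475
iter 1: u=1.401210  f(a)=+4.782e-01  f'(a)=-2.220e+00  a ← 5.068475 − (+4.782e-01/-2.220e+00) = 5.283851
iter 2: u=1.344095  f(a)=+3.217e-02  f'(a)=-1.931e+00  a ← 5.283851 − (+3.217e-02/-1.931e+00) = 5.300513
iter 3: u=1.339870  f(a)=+1.688e-04  f'(a)=-1.911e+00  a ← 5.300513 − (+1.688e-04/-1.911e+00) = 5.300601
iter 4: u=1.339848  f(a)=+4.702e-09  f'(a)=-1.910e+00  a ← 5.300601 − (+4.702e-09/-1.910e+00) = 5.300601
iter 5: u=1.339848  f(a)=-3.553e-15  f'(a)=-1.910e+00  a ← 5.300601 − (-3.553e-15/-1.910e+00) = 5.300601
converged: |Δa| < 1e-12 after 5 iterations
sag = a·(cosh(S/(2a)) − 1) = 5.300601·(cosh(1.339848) − 1) = 5.513549
T_max/T_min = cosh(S/(2a)) = 2.040174

a=5.301 sag=5.514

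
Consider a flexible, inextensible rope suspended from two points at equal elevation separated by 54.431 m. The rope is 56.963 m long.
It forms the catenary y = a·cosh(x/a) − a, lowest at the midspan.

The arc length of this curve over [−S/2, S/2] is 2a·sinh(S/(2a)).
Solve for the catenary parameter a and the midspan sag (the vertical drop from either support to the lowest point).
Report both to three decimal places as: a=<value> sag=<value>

a=51.870 sag=7.305

seed: a₀ = √(S³/(24(L−S))) = √(54.431³/(24·2.532)) = 51.514798
iter 1: u=0.528305  f(a)=+3.557e-02  f'(a)=-1.011e-01  a ← 51.514798 − (+3.557e-02/-1.011e-01) = 51.866726
iter 2: u=0.524720  f(a)=+3.678e-04  f'(a)=-9.899e-02  a ← 51.866726 − (+3.678e-04/-9.899e-02) = 51.870442
iter 3: u=0.524682  f(a)=+4.024e-08  f'(a)=-9.897e-02  a ← 51.870442 − (+4.024e-08/-9.897e-02) = 51.870442
iter 4: u=0.524682  f(a)=+0.000e+00  f'(a)=-9.897e-02  a ← 51.870442 − (+0.000e+00/-9.897e-02) = 51.870442
converged: |Δa| < 1e-12 after 4 iterations
sag = a·(cosh(S/(2a)) − 1) = 51.870442·(cosh(0.524682) − 1) = 7.305048
T_max/T_min = cosh(S/(2a)) = 1.140833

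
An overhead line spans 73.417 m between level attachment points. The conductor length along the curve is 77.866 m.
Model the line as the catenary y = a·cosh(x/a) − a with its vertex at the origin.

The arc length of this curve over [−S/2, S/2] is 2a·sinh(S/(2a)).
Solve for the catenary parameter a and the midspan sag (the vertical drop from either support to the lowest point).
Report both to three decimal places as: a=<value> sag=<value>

a=61.423 sag=11.299

seed: a₀ = √(S³/(24(L−S))) = √(73.417³/(24·4.449)) = 60.877685
iter 1: u=0.602988  f(a)=+8.159e-02  f'(a)=-1.515e-01  a ← 60.877685 − (+8.159e-02/-1.515e-01) = 61.416039
iter 2: u=0.597702  f(a)=+1.095e-03  f'(a)=-1.475e-01  a ← 61.416039 − (+1.095e-03/-1.475e-01) = 61.423462
iter 3: u=0.597630  f(a)=+2.031e-07  f'(a)=-1.474e-01  a ← 61.423462 − (+2.031e-07/-1.474e-01) = 61.423463
iter 4: u=0.597630  f(a)=-1.421e-14  f'(a)=-1.474e-01  a ← 61.423463 − (-1.421e-14/-1.474e-01) = 61.423463
converged: |Δa| < 1e-12 after 4 iterations
sag = a·(cosh(S/(2a)) − 1) = 61.423463·(cosh(0.597630) − 1) = 11.299438
T_max/T_min = cosh(S/(2a)) = 1.183960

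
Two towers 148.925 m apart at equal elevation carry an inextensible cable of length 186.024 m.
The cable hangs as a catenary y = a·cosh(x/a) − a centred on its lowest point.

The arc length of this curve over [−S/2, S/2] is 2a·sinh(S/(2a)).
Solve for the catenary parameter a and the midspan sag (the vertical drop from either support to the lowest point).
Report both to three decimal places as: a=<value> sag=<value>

a=63.063 sag=49.312

seed: a₀ = √(S³/(24(L−S))) = √(148.925³/(24·37.099)) = 60.906647
iter 1: u=1.222568  f(a)=+2.873e+00  f'(a)=-1.410e+00  a ← 60.906647 − (+2.873e+00/-1.410e+00) = 62.944000
iter 2: u=1.182996  f(a)=+1.505e-01  f'(a)=-1.266e+00  a ← 62.944000 − (+1.505e-01/-1.266e+00) = 63.062842
iter 3: u=1.180767  f(a)=+4.631e-04  f'(a)=-1.258e+00  a ← 63.062842 − (+4.631e-04/-1.258e+00) = 63.063210
iter 4: u=1.180760  f(a)=+4.417e-09  f'(a)=-1.258e+00  a ← 63.063210 − (+4.417e-09/-1.258e+00) = 63.063210
iter 5: u=1.180760  f(a)=+2.842e-14  f'(a)=-1.258e+00  a ← 63.063210 − (+2.842e-14/-1.258e+00) = 63.063210
converged: |Δa| < 1e-12 after 5 iterations
sag = a·(cosh(S/(2a)) − 1) = 63.063210·(cosh(1.180760) − 1) = 49.312057
T_max/T_min = cosh(S/(2a)) = 1.781947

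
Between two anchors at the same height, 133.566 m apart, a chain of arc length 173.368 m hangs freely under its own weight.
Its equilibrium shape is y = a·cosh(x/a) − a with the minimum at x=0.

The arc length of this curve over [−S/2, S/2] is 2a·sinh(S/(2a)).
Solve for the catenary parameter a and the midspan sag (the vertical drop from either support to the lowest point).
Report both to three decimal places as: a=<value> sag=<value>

seed: a₀ = √(S³/(24(L−S))) = √(133.566³/(24·39.802)) = 49.944286
iter 1: u=1.337150  f(a)=+3.714e+00  f'(a)=-1.898e+00  a ← 49.944286 − (+3.714e+00/-1.898e+00) = 51.901206
iter 2: u=1.286733  f(a)=+2.294e-01  f'(a)=-1.670e+00  a ← 51.901206 − (+2.294e-01/-1.670e+00) = 52.038598
iter 3: u=1.283336  f(a)=+1.003e-03  f'(a)=-1.655e+00  a ← 52.038598 − (+1.003e-03/-1.655e+00) = 52.039204
iter 4: u=1.283321  f(a)=+1.936e-08  f'(a)=-1.655e+00  a ← 52.039204 − (+1.936e-08/-1.655e+00) = 52.039204
iter 5: u=1.283321  f(a)=+2.842e-14  f'(a)=-1.655e+00  a ← 52.039204 − (+2.842e-14/-1.655e+00) = 52.039204
converged: |Δa| < 1e-12 after 5 iterations
sag = a·(cosh(S/(2a)) − 1) = 52.039204·(cosh(1.283321) − 1) = 49.065666
T_max/T_min = cosh(S/(2a)) = 1.942860

a=52.039 sag=49.066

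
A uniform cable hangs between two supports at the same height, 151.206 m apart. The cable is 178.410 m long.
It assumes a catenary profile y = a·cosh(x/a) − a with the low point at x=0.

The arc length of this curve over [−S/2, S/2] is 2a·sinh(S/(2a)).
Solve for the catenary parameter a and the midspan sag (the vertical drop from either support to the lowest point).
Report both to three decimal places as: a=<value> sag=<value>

a=74.654 sag=41.668

seed: a₀ = √(S³/(24(L−S))) = √(151.206³/(24·27.204)) = 72.766508
iter 1: u=1.038981  f(a)=+1.507e+00  f'(a)=-8.316e-01  a ← 72.766508 − (+1.507e+00/-8.316e-01) = 74.578231
iter 2: u=1.013741  f(a)=+5.810e-02  f'(a)=-7.686e-01  a ← 74.578231 − (+5.810e-02/-7.686e-01) = 74.653829
iter 3: u=1.012714  f(a)=+9.409e-05  f'(a)=-7.661e-01  a ← 74.653829 − (+9.409e-05/-7.661e-01) = 74.653952
iter 4: u=1.012713  f(a)=+2.477e-10  f'(a)=-7.661e-01  a ← 74.653952 − (+2.477e-10/-7.661e-01) = 74.653952
iter 5: u=1.012713  f(a)=-2.842e-14  f'(a)=-7.661e-01  a ← 74.653952 − (-2.842e-14/-7.661e-01) = 74.653952
converged: |Δa| < 1e-12 after 5 iterations
sag = a·(cosh(S/(2a)) − 1) = 74.653952·(cosh(1.012713) − 1) = 41.667777
T_max/T_min = cosh(S/(2a)) = 1.558146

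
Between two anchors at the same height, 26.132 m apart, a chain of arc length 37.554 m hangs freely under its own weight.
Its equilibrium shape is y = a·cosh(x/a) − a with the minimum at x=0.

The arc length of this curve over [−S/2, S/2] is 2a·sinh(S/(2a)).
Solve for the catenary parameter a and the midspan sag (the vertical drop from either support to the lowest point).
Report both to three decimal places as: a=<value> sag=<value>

a=8.552 sag=12.081

seed: a₀ = √(S³/(24(L−S))) = √(26.132³/(24·11.422)) = 8.068304
iter 1: u=1.619423  f(a)=+1.595e+00  f'(a)=-3.647e+00  a ← 8.068304 − (+1.595e+00/-3.647e+00) = 8.505593
iter 2: u=1.536166  f(a)=+1.388e-01  f'(a)=-3.037e+00  a ← 8.505593 − (+1.388e-01/-3.037e+00) = 8.551302
iter 3: u=1.527955  f(a)=+1.274e-03  f'(a)=-2.982e+00  a ← 8.551302 − (+1.274e-03/-2.982e+00) = 8.551729
iter 4: u=1.527878  f(a)=+1.094e-07  f'(a)=-2.981e+00  a ← 8.551729 − (+1.094e-07/-2.981e+00) = 8.551729
iter 5: u=1.527878  f(a)=+0.000e+00  f'(a)=-2.981e+00  a ← 8.551729 − (+0.000e+00/-2.981e+00) = 8.551729
converged: |Δa| < 1e-12 after 5 iterations
sag = a·(cosh(S/(2a)) − 1) = 8.551729·(cosh(1.527878) − 1) = 12.080959
T_max/T_min = cosh(S/(2a)) = 2.412692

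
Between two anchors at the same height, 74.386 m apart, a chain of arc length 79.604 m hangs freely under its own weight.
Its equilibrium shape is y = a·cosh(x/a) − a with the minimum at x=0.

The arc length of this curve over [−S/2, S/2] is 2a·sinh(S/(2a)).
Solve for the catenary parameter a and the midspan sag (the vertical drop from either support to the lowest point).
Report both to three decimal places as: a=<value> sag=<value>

seed: a₀ = √(S³/(24(L−S))) = √(74.386³/(24·5.218)) = 57.329632
iter 1: u=0.648757  f(a)=+1.109e-01  f'(a)=-1.898e-01  a ← 57.329632 − (+1.109e-01/-1.898e-01) = 57.913976
iter 2: u=0.642211  f(a)=+1.719e-03  f'(a)=-1.840e-01  a ← 57.913976 − (+1.719e-03/-1.840e-01) = 57.923318
iter 3: u=0.642108  f(a)=+4.271e-07  f'(a)=-1.839e-01  a ← 57.923318 − (+4.271e-07/-1.839e-01) = 57.923320
iter 4: u=0.642108  f(a)=+2.842e-14  f'(a)=-1.839e-01  a ← 57.923320 − (+2.842e-14/-1.839e-01) = 57.923320
converged: |Δa| < 1e-12 after 4 iterations
sag = a·(cosh(S/(2a)) − 1) = 57.923320·(cosh(0.642108) − 1) = 12.356906
T_max/T_min = cosh(S/(2a)) = 1.213332

a=57.923 sag=12.357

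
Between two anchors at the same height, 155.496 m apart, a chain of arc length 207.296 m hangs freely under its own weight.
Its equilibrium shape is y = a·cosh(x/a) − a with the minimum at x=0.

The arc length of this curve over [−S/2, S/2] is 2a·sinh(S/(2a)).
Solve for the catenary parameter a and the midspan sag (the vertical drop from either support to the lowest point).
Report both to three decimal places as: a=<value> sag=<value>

seed: a₀ = √(S³/(24(L−S))) = √(155.496³/(24·51.800)) = 54.993116
iter 1: u=1.413777  f(a)=+5.430e+00  f'(a)=-2.288e+00  a ← 54.993116 − (+5.430e+00/-2.288e+00) = 57.366102
iter 2: u=1.355295  f(a)=+3.713e-01  f'(a)=-1.985e+00  a ← 57.366102 − (+3.713e-01/-1.985e+00) = 57.553115
iter 3: u=1.350891  f(a)=+2.017e-03  f'(a)=-1.964e+00  a ← 57.553115 − (+2.017e-03/-1.964e+00) = 57.554142
iter 4: u=1.350867  f(a)=+6.024e-08  f'(a)=-1.964e+00  a ← 57.554142 − (+6.024e-08/-1.964e+00) = 57.554142
iter 5: u=1.350867  f(a)=-2.842e-14  f'(a)=-1.964e+00  a ← 57.554142 − (-2.842e-14/-1.964e+00) = 57.554142
converged: |Δa| < 1e-12 after 5 iterations
sag = a·(cosh(S/(2a)) − 1) = 57.554142·(cosh(1.350867) − 1) = 61.001276
T_max/T_min = cosh(S/(2a)) = 2.059894

a=57.554 sag=61.001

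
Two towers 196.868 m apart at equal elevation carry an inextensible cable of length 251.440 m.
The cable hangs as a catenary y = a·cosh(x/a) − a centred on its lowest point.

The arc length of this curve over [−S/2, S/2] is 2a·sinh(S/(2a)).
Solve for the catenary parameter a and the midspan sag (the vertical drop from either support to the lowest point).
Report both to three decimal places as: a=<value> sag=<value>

a=79.316 sag=69.333

seed: a₀ = √(S³/(24(L−S))) = √(196.868³/(24·54.572)) = 76.325936
iter 1: u=1.289653  f(a)=+4.722e+00  f'(a)=-1.682e+00  a ← 76.325936 − (+4.722e+00/-1.682e+00) = 79.132769
iter 2: u=1.243909  f(a)=+2.730e-01  f'(a)=-1.493e+00  a ← 79.132769 − (+2.730e-01/-1.493e+00) = 79.315613
iter 3: u=1.241042  f(a)=+1.036e-03  f'(a)=-1.482e+00  a ← 79.315613 − (+1.036e-03/-1.482e+00) = 79.316312
iter 4: u=1.241031  f(a)=+1.505e-08  f'(a)=-1.482e+00  a ← 79.316312 − (+1.505e-08/-1.482e+00) = 79.316312
iter 5: u=1.241031  f(a)=+2.842e-14  f'(a)=-1.482e+00  a ← 79.316312 − (+2.842e-14/-1.482e+00) = 79.316312
converged: |Δa| < 1e-12 after 5 iterations
sag = a·(cosh(S/(2a)) − 1) = 79.316312·(cosh(1.241031) − 1) = 69.332925
T_max/T_min = cosh(S/(2a)) = 1.874132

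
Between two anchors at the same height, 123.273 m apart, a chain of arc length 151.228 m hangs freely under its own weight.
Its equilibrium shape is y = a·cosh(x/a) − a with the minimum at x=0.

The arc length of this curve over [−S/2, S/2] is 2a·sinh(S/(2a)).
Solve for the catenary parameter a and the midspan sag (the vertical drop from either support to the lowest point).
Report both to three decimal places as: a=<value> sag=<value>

seed: a₀ = √(S³/(24(L−S))) = √(123.273³/(24·27.955)) = 52.840459
iter 1: u=1.166464  f(a)=+1.965e+00  f'(a)=-1.209e+00  a ← 52.840459 − (+1.965e+00/-1.209e+00) = 54.465143
iter 2: u=1.131669  f(a)=+9.425e-02  f'(a)=-1.096e+00  a ← 54.465143 − (+9.425e-02/-1.096e+00) = 54.551159
iter 3: u=1.129884  f(a)=+2.411e-04  f'(a)=-1.090e+00  a ← 54.551159 − (+2.411e-04/-1.090e+00) = 54.551381
iter 4: u=1.129880  f(a)=+1.587e-09  f'(a)=-1.090e+00  a ← 54.551381 − (+1.587e-09/-1.090e+00) = 54.551381
iter 5: u=1.129880  f(a)=+0.000e+00  f'(a)=-1.090e+00  a ← 54.551381 − (+0.000e+00/-1.090e+00) = 54.551381
converged: |Δa| < 1e-12 after 5 iterations
sag = a·(cosh(S/(2a)) − 1) = 54.551381·(cosh(1.129880) − 1) = 38.686649
T_max/T_min = cosh(S/(2a)) = 1.709178

a=54.551 sag=38.687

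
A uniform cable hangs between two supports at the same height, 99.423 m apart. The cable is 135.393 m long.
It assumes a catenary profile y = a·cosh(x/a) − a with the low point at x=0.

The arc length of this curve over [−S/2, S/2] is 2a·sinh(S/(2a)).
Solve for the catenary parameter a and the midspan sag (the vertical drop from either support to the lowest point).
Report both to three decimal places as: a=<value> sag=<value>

a=35.438 sag=40.973

seed: a₀ = √(S³/(24(L−S))) = √(99.423³/(24·35.970)) = 33.740729
iter 1: u=1.473338  f(a)=+4.112e+00  f'(a)=-2.632e+00  a ← 33.740729 − (+4.112e+00/-2.632e+00) = 35.302854
iter 2: u=1.408144  f(a)=+3.028e-01  f'(a)=-2.258e+00  a ← 35.302854 − (+3.028e-01/-2.258e+00) = 35.436981
iter 3: u=1.402814  f(a)=+1.931e-03  f'(a)=-2.229e+00  a ← 35.436981 − (+1.931e-03/-2.229e+00) = 35.437847
iter 4: u=1.402780  f(a)=+7.960e-08  f'(a)=-2.229e+00  a ← 35.437847 − (+7.960e-08/-2.229e+00) = 35.437847
iter 5: u=1.402780  f(a)=+0.000e+00  f'(a)=-2.229e+00  a ← 35.437847 − (+0.000e+00/-2.229e+00) = 35.437847
converged: |Δa| < 1e-12 after 5 iterations
sag = a·(cosh(S/(2a)) − 1) = 35.437847·(cosh(1.402780) − 1) = 40.973259
T_max/T_min = cosh(S/(2a)) = 2.156201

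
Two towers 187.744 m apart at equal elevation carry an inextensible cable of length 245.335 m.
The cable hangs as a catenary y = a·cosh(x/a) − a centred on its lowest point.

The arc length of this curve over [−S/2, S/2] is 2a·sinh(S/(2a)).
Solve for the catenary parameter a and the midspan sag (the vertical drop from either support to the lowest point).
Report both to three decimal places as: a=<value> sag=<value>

seed: a₀ = √(S³/(24(L−S))) = √(187.744³/(24·57.591)) = 69.193639
iter 1: u=1.356657  f(a)=+5.538e+00  f'(a)=-1.992e+00  a ← 69.193639 − (+5.538e+00/-1.992e+00) = 71.974041
iter 2: u=1.304248  f(a)=+3.513e-01  f'(a)=-1.746e+00  a ← 71.974041 − (+3.513e-01/-1.746e+00) = 72.175195
iter 3: u=1.300613  f(a)=+1.625e-03  f'(a)=-1.730e+00  a ← 72.175195 − (+1.625e-03/-1.730e+00) = 72.176134
iter 4: u=1.300596  f(a)=+3.515e-08  f'(a)=-1.730e+00  a ← 72.176134 − (+3.515e-08/-1.730e+00) = 72.176134
iter 5: u=1.300596  f(a)=-2.842e-14  f'(a)=-1.730e+00  a ← 72.176134 − (-2.842e-14/-1.730e+00) = 72.176134
converged: |Δa| < 1e-12 after 5 iterations
sag = a·(cosh(S/(2a)) − 1) = 72.176134·(cosh(1.300596) − 1) = 70.149935
T_max/T_min = cosh(S/(2a)) = 1.971927

a=72.176 sag=70.150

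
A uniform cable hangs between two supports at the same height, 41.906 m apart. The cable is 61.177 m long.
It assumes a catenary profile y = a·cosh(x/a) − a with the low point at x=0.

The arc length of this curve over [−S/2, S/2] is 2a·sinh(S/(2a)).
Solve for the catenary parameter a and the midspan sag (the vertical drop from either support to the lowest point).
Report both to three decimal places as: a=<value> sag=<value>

a=13.406 sag=19.991

seed: a₀ = √(S³/(24(L−S))) = √(41.906³/(24·19.271)) = 12.614109
iter 1: u=1.661077  f(a)=+2.840e+00  f'(a)=-3.986e+00  a ← 12.614109 − (+2.840e+00/-3.986e+00) = 13.326637
iter 2: u=1.572265  f(a)=+2.584e-01  f'(a)=-3.291e+00  a ← 13.326637 − (+2.584e-01/-3.291e+00) = 13.405162
iter 3: u=1.563055  f(a)=+2.612e-03  f'(a)=-3.225e+00  a ← 13.405162 − (+2.612e-03/-3.225e+00) = 13.405972
iter 4: u=1.562960  f(a)=+2.729e-07  f'(a)=-3.224e+00  a ← 13.405972 − (+2.729e-07/-3.224e+00) = 13.405972
iter 5: u=1.562960  f(a)=-7.105e-15  f'(a)=-3.224e+00  a ← 13.405972 − (-7.105e-15/-3.224e+00) = 13.405972
converged: |Δa| < 1e-12 after 5 iterations
sag = a·(cosh(S/(2a)) − 1) = 13.405972·(cosh(1.562960) − 1) = 19.991280
T_max/T_min = cosh(S/(2a)) = 2.491222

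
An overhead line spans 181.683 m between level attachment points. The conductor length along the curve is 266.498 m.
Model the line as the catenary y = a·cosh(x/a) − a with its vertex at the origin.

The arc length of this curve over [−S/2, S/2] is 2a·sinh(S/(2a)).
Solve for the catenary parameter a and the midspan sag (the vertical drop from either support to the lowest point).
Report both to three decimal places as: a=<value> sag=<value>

a=57.733 sag=87.485

seed: a₀ = √(S³/(24(L−S))) = √(181.683³/(24·84.815)) = 54.278706
iter 1: u=1.673612  f(a)=+1.270e+01  f'(a)=-4.093e+00  a ← 54.278706 − (+1.270e+01/-4.093e+00) = 57.382229
iter 2: u=1.583095  f(a)=+1.171e+00  f'(a)=-3.370e+00  a ← 57.382229 − (+1.171e+00/-3.370e+00) = 57.729658
iter 3: u=1.573567  f(a)=+1.218e-02  f'(a)=-3.300e+00  a ← 57.729658 − (+1.218e-02/-3.300e+00) = 57.733349
iter 4: u=1.573467  f(a)=+1.348e-06  f'(a)=-3.300e+00  a ← 57.733349 − (+1.348e-06/-3.300e+00) = 57.733349
iter 5: u=1.573467  f(a)=+0.000e+00  f'(a)=-3.300e+00  a ← 57.733349 − (+0.000e+00/-3.300e+00) = 57.733349
converged: |Δa| < 1e-12 after 5 iterations
sag = a·(cosh(S/(2a)) − 1) = 57.733349·(cosh(1.573467) − 1) = 87.485229
T_max/T_min = cosh(S/(2a)) = 2.515333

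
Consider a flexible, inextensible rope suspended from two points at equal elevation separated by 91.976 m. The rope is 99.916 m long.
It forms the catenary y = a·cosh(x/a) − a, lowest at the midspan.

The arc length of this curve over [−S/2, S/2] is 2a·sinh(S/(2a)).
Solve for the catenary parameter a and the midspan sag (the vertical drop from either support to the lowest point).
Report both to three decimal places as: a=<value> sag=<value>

a=64.711 sag=17.041

seed: a₀ = √(S³/(24(L−S))) = √(91.976³/(24·7.940)) = 63.899271
iter 1: u=0.719695  f(a)=+2.082e-01  f'(a)=-2.616e-01  a ← 63.899271 − (+2.082e-01/-2.616e-01) = 64.694998
iter 2: u=0.710843  f(a)=+3.953e-03  f'(a)=-2.518e-01  a ← 64.694998 − (+3.953e-03/-2.518e-01) = 64.710696
iter 3: u=0.710671  f(a)=+1.486e-06  f'(a)=-2.516e-01  a ← 64.710696 − (+1.486e-06/-2.516e-01) = 64.710702
iter 4: u=0.710671  f(a)=+2.132e-13  f'(a)=-2.516e-01  a ← 64.710702 − (+2.132e-13/-2.516e-01) = 64.710702
converged: |Δa| < 1e-12 after 4 iterations
sag = a·(cosh(S/(2a)) − 1) = 64.710702·(cosh(0.710671) − 1) = 17.040608
T_max/T_min = cosh(S/(2a)) = 1.263335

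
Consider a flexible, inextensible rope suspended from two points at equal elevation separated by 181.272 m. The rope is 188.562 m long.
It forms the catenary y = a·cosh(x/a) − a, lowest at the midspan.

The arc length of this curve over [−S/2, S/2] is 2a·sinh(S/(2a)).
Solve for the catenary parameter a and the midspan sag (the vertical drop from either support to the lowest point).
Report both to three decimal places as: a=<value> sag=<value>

a=185.616 sag=22.572

seed: a₀ = √(S³/(24(L−S))) = √(181.272³/(24·7.290)) = 184.512887
iter 1: u=0.491218  f(a)=+8.846e-02  f'(a)=-8.094e-02  a ← 184.512887 − (+8.846e-02/-8.094e-02) = 185.605755
iter 2: u=0.488325  f(a)=+7.921e-04  f'(a)=-7.950e-02  a ← 185.605755 − (+7.921e-04/-7.950e-02) = 185.615718
iter 3: u=0.488299  f(a)=+6.478e-08  f'(a)=-7.949e-02  a ← 185.615718 − (+6.478e-08/-7.949e-02) = 185.615719
iter 4: u=0.488299  f(a)=+0.000e+00  f'(a)=-7.949e-02  a ← 185.615719 − (+0.000e+00/-7.949e-02) = 185.615719
converged: |Δa| < 1e-12 after 4 iterations
sag = a·(cosh(S/(2a)) − 1) = 185.615719·(cosh(0.488299) − 1) = 22.571942
T_max/T_min = cosh(S/(2a)) = 1.121606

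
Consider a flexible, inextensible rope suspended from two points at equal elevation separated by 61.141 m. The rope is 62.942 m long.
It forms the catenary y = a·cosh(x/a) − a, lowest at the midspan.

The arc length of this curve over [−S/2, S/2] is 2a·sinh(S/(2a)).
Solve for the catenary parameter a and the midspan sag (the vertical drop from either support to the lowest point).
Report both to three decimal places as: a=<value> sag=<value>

a=73.036 sag=6.492

seed: a₀ = √(S³/(24(L−S))) = √(61.141³/(24·1.801)) = 72.717063
iter 1: u=0.420403  f(a)=+1.598e-02  f'(a)=-5.042e-02  a ← 72.717063 − (+1.598e-02/-5.042e-02) = 73.034078
iter 2: u=0.418579  f(a)=+1.051e-04  f'(a)=-4.975e-02  a ← 73.034078 − (+1.051e-04/-4.975e-02) = 73.036191
iter 3: u=0.418566  f(a)=+4.614e-09  f'(a)=-4.975e-02  a ← 73.036191 − (+4.614e-09/-4.975e-02) = 73.036191
iter 4: u=0.418566  f(a)=-7.105e-15  f'(a)=-4.975e-02  a ← 73.036191 − (-7.105e-15/-4.975e-02) = 73.036191
converged: |Δa| < 1e-12 after 4 iterations
sag = a·(cosh(S/(2a)) − 1) = 73.036191·(cosh(0.418566) − 1) = 6.491848
T_max/T_min = cosh(S/(2a)) = 1.088885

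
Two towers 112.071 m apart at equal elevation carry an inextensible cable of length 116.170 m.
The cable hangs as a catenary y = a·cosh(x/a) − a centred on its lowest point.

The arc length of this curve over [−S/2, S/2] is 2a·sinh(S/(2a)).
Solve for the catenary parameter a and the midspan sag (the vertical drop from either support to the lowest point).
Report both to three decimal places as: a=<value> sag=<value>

seed: a₀ = √(S³/(24(L−S))) = √(112.071³/(24·4.099)) = 119.617657
iter 1: u=0.468455  f(a)=+4.521e-02  f'(a)=-7.005e-02  a ← 119.617657 − (+4.521e-02/-7.005e-02) = 120.263074
iter 2: u=0.465941  f(a)=+3.685e-04  f'(a)=-6.891e-02  a ← 120.263074 − (+3.685e-04/-6.891e-02) = 120.268422
iter 3: u=0.465920  f(a)=+2.494e-08  f'(a)=-6.890e-02  a ← 120.268422 − (+2.494e-08/-6.890e-02) = 120.268422
iter 4: u=0.465920  f(a)=+2.842e-14  f'(a)=-6.890e-02  a ← 120.268422 − (+2.842e-14/-6.890e-02) = 120.268422
converged: |Δa| < 1e-12 after 4 iterations
sag = a·(cosh(S/(2a)) − 1) = 120.268422·(cosh(0.465920) − 1) = 13.291904
T_max/T_min = cosh(S/(2a)) = 1.110519

a=120.268 sag=13.292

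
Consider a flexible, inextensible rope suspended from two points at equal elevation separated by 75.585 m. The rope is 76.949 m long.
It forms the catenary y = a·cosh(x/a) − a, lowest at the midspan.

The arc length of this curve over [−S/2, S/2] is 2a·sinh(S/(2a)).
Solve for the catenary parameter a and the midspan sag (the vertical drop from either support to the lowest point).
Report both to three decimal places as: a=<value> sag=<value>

a=115.162 sag=6.257

seed: a₀ = √(S³/(24(L−S))) = √(75.585³/(24·1.364)) = 114.852544
iter 1: u=0.329052  f(a)=+7.403e-03  f'(a)=-2.401e-02  a ← 114.852544 − (+7.403e-03/-2.401e-02) = 115.160888
iter 2: u=0.328171  f(a)=+2.992e-05  f'(a)=-2.382e-02  a ← 115.160888 − (+2.992e-05/-2.382e-02) = 115.162144
iter 3: u=0.328168  f(a)=+4.931e-10  f'(a)=-2.382e-02  a ← 115.162144 − (+4.931e-10/-2.382e-02) = 115.162144
iter 4: u=0.328168  f(a)=-1.421e-14  f'(a)=-2.382e-02  a ← 115.162144 − (-1.421e-14/-2.382e-02) = 115.162144
converged: |Δa| < 1e-12 after 4 iterations
sag = a·(cosh(S/(2a)) − 1) = 115.162144·(cosh(0.328168) − 1) = 6.256992
T_max/T_min = cosh(S/(2a)) = 1.054332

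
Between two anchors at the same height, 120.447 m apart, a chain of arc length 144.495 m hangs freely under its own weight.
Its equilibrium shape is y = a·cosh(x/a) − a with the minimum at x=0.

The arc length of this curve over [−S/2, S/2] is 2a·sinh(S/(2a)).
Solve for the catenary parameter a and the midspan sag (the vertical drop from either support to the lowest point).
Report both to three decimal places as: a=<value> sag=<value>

seed: a₀ = √(S³/(24(L−S))) = √(120.447³/(24·24.048)) = 55.023584
iter 1: u=1.094503  f(a)=+1.482e+00  f'(a)=-9.834e-01  a ← 55.023584 − (+1.482e+00/-9.834e-01) = 56.530794
iter 2: u=1.065322  f(a)=+6.308e-02  f'(a)=-9.013e-01  a ← 56.530794 − (+6.308e-02/-9.013e-01) = 56.600785
iter 3: u=1.064005  f(a)=+1.255e-04  f'(a)=-8.977e-01  a ← 56.600785 − (+1.255e-04/-8.977e-01) = 56.600925
iter 4: u=1.064002  f(a)=+4.991e-10  f'(a)=-8.977e-01  a ← 56.600925 − (+4.991e-10/-8.977e-01) = 56.600925
iter 5: u=1.064002  f(a)=+2.842e-14  f'(a)=-8.977e-01  a ← 56.600925 − (+2.842e-14/-8.977e-01) = 56.600925
converged: |Δa| < 1e-12 after 5 iterations
sag = a·(cosh(S/(2a)) − 1) = 56.600925·(cosh(1.064002) − 1) = 35.177972
T_max/T_min = cosh(S/(2a)) = 1.621509

a=56.601 sag=35.178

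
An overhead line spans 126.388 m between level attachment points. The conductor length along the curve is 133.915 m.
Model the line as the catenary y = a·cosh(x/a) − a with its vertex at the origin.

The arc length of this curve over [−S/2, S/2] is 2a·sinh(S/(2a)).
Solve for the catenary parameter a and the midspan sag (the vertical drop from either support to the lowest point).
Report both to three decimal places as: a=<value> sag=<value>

a=106.648 sag=19.277

seed: a₀ = √(S³/(24(L−S))) = √(126.388³/(24·7.527)) = 105.716356
iter 1: u=0.597769  f(a)=+1.356e-01  f'(a)=-1.476e-01  a ← 105.716356 − (+1.356e-01/-1.476e-01) = 106.635549
iter 2: u=0.592617  f(a)=+1.789e-03  f'(a)=-1.437e-01  a ← 106.635549 − (+1.789e-03/-1.437e-01) = 106.648002
iter 3: u=0.592547  f(a)=+3.206e-07  f'(a)=-1.436e-01  a ← 106.648002 − (+3.206e-07/-1.436e-01) = 106.648004
iter 4: u=0.592547  f(a)=-2.842e-14  f'(a)=-1.436e-01  a ← 106.648004 − (-2.842e-14/-1.436e-01) = 106.648004
converged: |Δa| < 1e-12 after 4 iterations
sag = a·(cosh(S/(2a)) − 1) = 106.648004·(cosh(0.592547) − 1) = 19.276988
T_max/T_min = cosh(S/(2a)) = 1.180753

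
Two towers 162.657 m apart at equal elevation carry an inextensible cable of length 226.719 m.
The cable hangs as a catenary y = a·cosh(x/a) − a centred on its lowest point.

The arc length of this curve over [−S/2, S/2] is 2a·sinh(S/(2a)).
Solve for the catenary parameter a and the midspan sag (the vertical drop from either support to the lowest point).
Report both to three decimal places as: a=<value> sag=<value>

a=55.785 sag=70.557

seed: a₀ = √(S³/(24(L−S))) = √(162.657³/(24·64.062)) = 52.905798
iter 1: u=1.537232  f(a)=+8.009e+00  f'(a)=-3.044e+00  a ← 52.905798 − (+8.009e+00/-3.044e+00) = 55.536571
iter 2: u=1.464413  f(a)=+6.362e-01  f'(a)=-2.578e+00  a ← 55.536571 − (+6.362e-01/-2.578e+00) = 55.783301
iter 3: u=1.457936  f(a)=+4.779e-03  f'(a)=-2.540e+00  a ← 55.783301 − (+4.779e-03/-2.540e+00) = 55.785183
iter 4: u=1.457887  f(a)=+2.741e-07  f'(a)=-2.539e+00  a ← 55.785183 − (+2.741e-07/-2.539e+00) = 55.785183
iter 5: u=1.457887  f(a)=+2.842e-14  f'(a)=-2.539e+00  a ← 55.785183 − (+2.842e-14/-2.539e+00) = 55.785183
converged: |Δa| < 1e-12 after 5 iterations
sag = a·(cosh(S/(2a)) − 1) = 55.785183·(cosh(1.457887) − 1) = 70.557062
T_max/T_min = cosh(S/(2a)) = 2.264799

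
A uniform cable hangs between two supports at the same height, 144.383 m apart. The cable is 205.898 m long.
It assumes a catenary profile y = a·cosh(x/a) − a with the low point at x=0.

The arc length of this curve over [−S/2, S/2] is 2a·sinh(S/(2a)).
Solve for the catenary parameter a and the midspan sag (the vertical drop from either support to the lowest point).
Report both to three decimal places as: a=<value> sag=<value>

a=47.795 sag=65.708

seed: a₀ = √(S³/(24(L−S))) = √(144.383³/(24·61.515)) = 45.152100
iter 1: u=1.598851  f(a)=+8.359e+00  f'(a)=-3.488e+00  a ← 45.152100 − (+8.359e+00/-3.488e+00) = 47.548460
iter 2: u=1.518272  f(a)=+7.115e-01  f'(a)=-2.917e+00  a ← 47.548460 − (+7.115e-01/-2.917e+00) = 47.792365
iter 3: u=1.510524  f(a)=+6.216e-03  f'(a)=-2.867e+00  a ← 47.792365 − (+6.216e-03/-2.867e+00) = 47.794534
iter 4: u=1.510455  f(a)=+4.836e-07  f'(a)=-2.866e+00  a ← 47.794534 − (+4.836e-07/-2.866e+00) = 47.794534
iter 5: u=1.510455  f(a)=+2.842e-14  f'(a)=-2.866e+00  a ← 47.794534 − (+2.842e-14/-2.866e+00) = 47.794534
converged: |Δa| < 1e-12 after 5 iterations
sag = a·(cosh(S/(2a)) − 1) = 47.794534·(cosh(1.510455) − 1) = 65.707951
T_max/T_min = cosh(S/(2a)) = 2.374801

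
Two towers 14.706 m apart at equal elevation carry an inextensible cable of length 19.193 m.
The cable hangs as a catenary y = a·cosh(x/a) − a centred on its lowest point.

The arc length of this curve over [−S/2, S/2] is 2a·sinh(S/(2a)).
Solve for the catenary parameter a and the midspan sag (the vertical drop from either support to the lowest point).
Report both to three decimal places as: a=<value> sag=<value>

a=5.668 sag=5.478

seed: a₀ = √(S³/(24(L−S))) = √(14.706³/(24·4.487)) = 5.434482
iter 1: u=1.353027  f(a)=+4.291e-01  f'(a)=-1.974e+00  a ← 5.434482 − (+4.291e-01/-1.974e+00) = 5.651841
iter 2: u=1.300992  f(a)=+2.709e-02  f'(a)=-1.732e+00  a ← 5.651841 − (+2.709e-02/-1.732e+00) = 5.667479
iter 3: u=1.297402  f(a)=+1.240e-04  f'(a)=-1.716e+00  a ← 5.667479 − (+1.240e-04/-1.716e+00) = 5.667551
iter 4: u=1.297386  f(a)=+2.626e-09  f'(a)=-1.716e+00  a ← 5.667551 − (+2.626e-09/-1.716e+00) = 5.667551
iter 5: u=1.297386  f(a)=-3.553e-15  f'(a)=-1.716e+00  a ← 5.667551 − (-3.553e-15/-1.716e+00) = 5.667551
converged: |Δa| < 1e-12 after 5 iterations
sag = a·(cosh(S/(2a)) − 1) = 5.667551·(cosh(1.297386) − 1) = 5.477580
T_max/T_min = cosh(S/(2a)) = 1.966481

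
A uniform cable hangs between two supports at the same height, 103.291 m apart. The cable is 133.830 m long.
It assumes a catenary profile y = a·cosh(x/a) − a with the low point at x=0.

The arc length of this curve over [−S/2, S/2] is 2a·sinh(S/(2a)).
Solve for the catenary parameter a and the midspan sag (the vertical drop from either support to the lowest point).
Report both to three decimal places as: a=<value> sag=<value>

a=40.390 sag=37.770

seed: a₀ = √(S³/(24(L−S))) = √(103.291³/(24·30.539)) = 38.775794
iter 1: u=1.331901  f(a)=+2.826e+00  f'(a)=-1.873e+00  a ← 38.775794 − (+2.826e+00/-1.873e+00) = 40.284710
iter 2: u=1.282012  f(a)=+1.733e-01  f'(a)=-1.650e+00  a ← 40.284710 − (+1.733e-01/-1.650e+00) = 40.389788
iter 3: u=1.278677  f(a)=+7.463e-04  f'(a)=-1.635e+00  a ← 40.389788 − (+7.463e-04/-1.635e+00) = 40.390245
iter 4: u=1.278663  f(a)=+1.397e-08  f'(a)=-1.635e+00  a ← 40.390245 − (+1.397e-08/-1.635e+00) = 40.390245
iter 5: u=1.278663  f(a)=+2.842e-14  f'(a)=-1.635e+00  a ← 40.390245 − (+2.842e-14/-1.635e+00) = 40.390245
converged: |Δa| < 1e-12 after 5 iterations
sag = a·(cosh(S/(2a)) − 1) = 40.390245·(cosh(1.278663) − 1) = 37.769778
T_max/T_min = cosh(S/(2a)) = 1.935121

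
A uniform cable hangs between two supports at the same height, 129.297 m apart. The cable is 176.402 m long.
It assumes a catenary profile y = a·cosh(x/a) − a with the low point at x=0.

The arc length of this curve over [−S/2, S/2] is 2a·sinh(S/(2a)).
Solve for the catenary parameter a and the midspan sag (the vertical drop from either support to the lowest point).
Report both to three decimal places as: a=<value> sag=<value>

a=45.940 sag=53.508

seed: a₀ = √(S³/(24(L−S))) = √(129.297³/(24·47.105)) = 43.726382
iter 1: u=1.478478  f(a)=+5.425e+00  f'(a)=-2.664e+00  a ← 43.726382 − (+5.425e+00/-2.664e+00) = 45.762799
iter 2: u=1.412687  f(a)=+4.020e-01  f'(a)=-2.282e+00  a ← 45.762799 − (+4.020e-01/-2.282e+00) = 45.938920
iter 3: u=1.407271  f(a)=+2.598e-03  f'(a)=-2.253e+00  a ← 45.938920 − (+2.598e-03/-2.253e+00) = 45.940073
iter 4: u=1.407235  f(a)=+1.100e-07  f'(a)=-2.253e+00  a ← 45.940073 − (+1.100e-07/-2.253e+00) = 45.940073
iter 5: u=1.407235  f(a)=+2.842e-14  f'(a)=-2.253e+00  a ← 45.940073 − (+2.842e-14/-2.253e+00) = 45.940073
converged: |Δa| < 1e-12 after 5 iterations
sag = a·(cosh(S/(2a)) − 1) = 45.940073·(cosh(1.407235) − 1) = 53.507937
T_max/T_min = cosh(S/(2a)) = 2.164733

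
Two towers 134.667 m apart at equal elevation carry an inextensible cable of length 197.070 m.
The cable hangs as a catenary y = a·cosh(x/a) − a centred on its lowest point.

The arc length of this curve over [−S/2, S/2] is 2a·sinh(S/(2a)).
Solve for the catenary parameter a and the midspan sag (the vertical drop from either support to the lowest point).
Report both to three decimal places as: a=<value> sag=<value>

a=42.934 sag=64.548

seed: a₀ = √(S³/(24(L−S))) = √(134.667³/(24·62.403)) = 40.381591
iter 1: u=1.667431  f(a)=+9.272e+00  f'(a)=-4.040e+00  a ← 40.381591 − (+9.272e+00/-4.040e+00) = 42.676747
iter 2: u=1.577756  f(a)=+8.492e-01  f'(a)=-3.331e+00  a ← 42.676747 − (+8.492e-01/-3.331e+00) = 42.931709
iter 3: u=1.568386  f(a)=+8.710e-03  f'(a)=-3.263e+00  a ← 42.931709 − (+8.710e-03/-3.263e+00) = 42.934378
iter 4: u=1.568289  f(a)=+9.372e-07  f'(a)=-3.262e+00  a ← 42.934378 − (+9.372e-07/-3.262e+00) = 42.934379
iter 5: u=1.568289  f(a)=+2.842e-14  f'(a)=-3.262e+00  a ← 42.934379 − (+2.842e-14/-3.262e+00) = 42.934379
converged: |Δa| < 1e-12 after 5 iterations
sag = a·(cosh(S/(2a)) − 1) = 42.934379·(cosh(1.568289) − 1) = 64.548211
T_max/T_min = cosh(S/(2a)) = 2.503416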